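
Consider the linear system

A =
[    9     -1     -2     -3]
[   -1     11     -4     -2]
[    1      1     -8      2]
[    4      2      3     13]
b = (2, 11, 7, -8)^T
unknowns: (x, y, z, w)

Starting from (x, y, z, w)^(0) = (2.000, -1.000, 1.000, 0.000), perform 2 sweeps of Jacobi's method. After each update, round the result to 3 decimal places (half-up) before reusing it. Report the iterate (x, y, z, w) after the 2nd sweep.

(-0.209, 0.520, -0.967, -0.782)

Iteration 1:
  x = (2 - (-1)·-1.000 - (-2)·1.000 - (-3)·0.000) / (9) = 0.333
  y = (11 - (-1)·2.000 - (-4)·1.000 - (-2)·0.000) / (11) = 1.545
  z = (7 - (1)·2.000 - (1)·-1.000 - (2)·0.000) / (-8) = -0.750
  w = (-8 - (4)·2.000 - (2)·-1.000 - (3)·1.000) / (13) = -1.308
Iteration 2:
  x = (2 - (-1)·1.545 - (-2)·-0.750 - (-3)·-1.308) / (9) = -0.209
  y = (11 - (-1)·0.333 - (-4)·-0.750 - (-2)·-1.308) / (11) = 0.520
  z = (7 - (1)·0.333 - (1)·1.545 - (2)·-1.308) / (-8) = -0.967
  w = (-8 - (4)·0.333 - (2)·1.545 - (3)·-0.750) / (13) = -0.782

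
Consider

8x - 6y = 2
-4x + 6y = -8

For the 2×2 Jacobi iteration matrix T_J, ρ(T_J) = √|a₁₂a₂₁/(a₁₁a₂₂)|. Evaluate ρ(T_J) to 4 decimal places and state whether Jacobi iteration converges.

0.7071

a₁₂a₂₁/(a₁₁a₂₂) = (-6)·(-4) / ((8)·(6)) = 0.500000
ρ = √|0.500000| = √0.500000 = 0.7071
ρ < 1, so Jacobi converges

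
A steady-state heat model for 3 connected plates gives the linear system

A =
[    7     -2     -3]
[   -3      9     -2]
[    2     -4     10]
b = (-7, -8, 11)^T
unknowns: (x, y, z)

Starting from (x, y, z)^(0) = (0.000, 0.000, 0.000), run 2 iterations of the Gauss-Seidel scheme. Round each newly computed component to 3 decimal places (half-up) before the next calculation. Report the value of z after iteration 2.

Iteration 1:
  x = (-7 - (-2)·0.000 - (-3)·0.000) / (7) = -1.000
  y = (-8 - (-3)·-1.000 - (-2)·0.000) / (9) = -1.222
  z = (11 - (2)·-1.000 - (-4)·-1.222) / (10) = 0.811
Iteration 2:
  x = (-7 - (-2)·-1.222 - (-3)·0.811) / (7) = -1.002
  y = (-8 - (-3)·-1.002 - (-2)·0.811) / (9) = -1.043
  z = (11 - (2)·-1.002 - (-4)·-1.043) / (10) = 0.883

0.883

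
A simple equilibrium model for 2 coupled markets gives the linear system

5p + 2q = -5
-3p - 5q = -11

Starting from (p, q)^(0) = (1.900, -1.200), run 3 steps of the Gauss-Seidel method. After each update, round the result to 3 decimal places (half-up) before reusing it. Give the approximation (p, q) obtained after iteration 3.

Iteration 1:
  p = (-5 - (2)·-1.200) / (5) = -0.520
  q = (-11 - (-3)·-0.520) / (-5) = 2.512
Iteration 2:
  p = (-5 - (2)·2.512) / (5) = -2.005
  q = (-11 - (-3)·-2.005) / (-5) = 3.403
Iteration 3:
  p = (-5 - (2)·3.403) / (5) = -2.361
  q = (-11 - (-3)·-2.361) / (-5) = 3.617

(-2.361, 3.617)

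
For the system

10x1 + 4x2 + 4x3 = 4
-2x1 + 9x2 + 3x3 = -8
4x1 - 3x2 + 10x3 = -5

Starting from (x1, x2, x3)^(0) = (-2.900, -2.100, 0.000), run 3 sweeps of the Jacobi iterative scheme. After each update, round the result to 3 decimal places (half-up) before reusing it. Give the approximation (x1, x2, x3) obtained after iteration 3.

Iteration 1:
  x1 = (4 - (4)·-2.100 - (4)·0.000) / (10) = 1.240
  x2 = (-8 - (-2)·-2.900 - (3)·0.000) / (9) = -1.533
  x3 = (-5 - (4)·-2.900 - (-3)·-2.100) / (10) = 0.030
Iteration 2:
  x1 = (4 - (4)·-1.533 - (4)·0.030) / (10) = 1.001
  x2 = (-8 - (-2)·1.240 - (3)·0.030) / (9) = -0.623
  x3 = (-5 - (4)·1.240 - (-3)·-1.533) / (10) = -1.456
Iteration 3:
  x1 = (4 - (4)·-0.623 - (4)·-1.456) / (10) = 1.232
  x2 = (-8 - (-2)·1.001 - (3)·-1.456) / (9) = -0.181
  x3 = (-5 - (4)·1.001 - (-3)·-0.623) / (10) = -1.087

(1.232, -0.181, -1.087)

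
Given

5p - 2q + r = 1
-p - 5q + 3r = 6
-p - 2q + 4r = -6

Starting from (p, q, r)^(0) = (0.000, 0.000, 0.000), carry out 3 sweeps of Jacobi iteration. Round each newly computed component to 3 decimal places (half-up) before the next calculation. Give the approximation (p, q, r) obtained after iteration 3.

(-0.246, -2.434, -2.565)

Iteration 1:
  p = (1 - (-2)·0.000 - (1)·0.000) / (5) = 0.200
  q = (6 - (-1)·0.000 - (3)·0.000) / (-5) = -1.200
  r = (-6 - (-1)·0.000 - (-2)·0.000) / (4) = -1.500
Iteration 2:
  p = (1 - (-2)·-1.200 - (1)·-1.500) / (5) = 0.020
  q = (6 - (-1)·0.200 - (3)·-1.500) / (-5) = -2.140
  r = (-6 - (-1)·0.200 - (-2)·-1.200) / (4) = -2.050
Iteration 3:
  p = (1 - (-2)·-2.140 - (1)·-2.050) / (5) = -0.246
  q = (6 - (-1)·0.020 - (3)·-2.050) / (-5) = -2.434
  r = (-6 - (-1)·0.020 - (-2)·-2.140) / (4) = -2.565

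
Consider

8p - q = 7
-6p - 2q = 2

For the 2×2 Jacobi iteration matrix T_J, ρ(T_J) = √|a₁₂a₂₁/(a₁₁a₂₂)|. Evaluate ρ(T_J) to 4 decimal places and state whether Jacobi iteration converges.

a₁₂a₂₁/(a₁₁a₂₂) = (-1)·(-6) / ((8)·(-2)) = -0.375000
ρ = √|-0.375000| = √0.375000 = 0.6124
ρ < 1, so Jacobi converges

0.6124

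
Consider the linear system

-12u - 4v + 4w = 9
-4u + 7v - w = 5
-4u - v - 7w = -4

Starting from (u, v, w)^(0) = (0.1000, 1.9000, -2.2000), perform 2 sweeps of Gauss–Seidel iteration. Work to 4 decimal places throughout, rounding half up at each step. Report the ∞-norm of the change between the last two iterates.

Iteration 1:
  u = (9 - (-4)·1.9000 - (4)·-2.2000) / (-12) = -2.1167
  v = (5 - (-4)·-2.1167 - (-1)·-2.2000) / (7) = -0.8095
  w = (-4 - (-4)·-2.1167 - (-1)·-0.8095) / (-7) = 1.8966
Iteration 2:
  u = (9 - (-4)·-0.8095 - (4)·1.8966) / (-12) = 0.1520
  v = (5 - (-4)·0.1520 - (-1)·1.8966) / (7) = 1.0721
  w = (-4 - (-4)·0.1520 - (-1)·1.0721) / (-7) = 0.3314
Change: (2.2687, 1.8816, -1.5652) → max |·| = 2.2687

2.2687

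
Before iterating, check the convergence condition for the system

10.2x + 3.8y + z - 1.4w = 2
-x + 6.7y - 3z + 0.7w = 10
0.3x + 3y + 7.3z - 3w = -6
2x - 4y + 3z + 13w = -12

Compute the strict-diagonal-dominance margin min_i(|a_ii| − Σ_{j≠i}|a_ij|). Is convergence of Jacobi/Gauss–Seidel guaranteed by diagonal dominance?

1

row 1: |10.2| − (3.8+1+1.4) = 4
row 2: |6.7| − (1+3+0.7) = 2
row 3: |7.3| − (0.3+3+3) = 1
row 4: |13| − (2+4+3) = 4
minimum over rows = 1 → strictly diagonally dominant (convergence guaranteed)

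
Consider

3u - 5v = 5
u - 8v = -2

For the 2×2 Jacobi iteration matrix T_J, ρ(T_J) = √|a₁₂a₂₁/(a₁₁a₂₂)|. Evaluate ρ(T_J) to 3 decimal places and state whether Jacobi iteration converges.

a₁₂a₂₁/(a₁₁a₂₂) = (-5)·(1) / ((3)·(-8)) = 0.208333
ρ = √|0.208333| = √0.208333 = 0.456
ρ < 1, so Jacobi converges

0.456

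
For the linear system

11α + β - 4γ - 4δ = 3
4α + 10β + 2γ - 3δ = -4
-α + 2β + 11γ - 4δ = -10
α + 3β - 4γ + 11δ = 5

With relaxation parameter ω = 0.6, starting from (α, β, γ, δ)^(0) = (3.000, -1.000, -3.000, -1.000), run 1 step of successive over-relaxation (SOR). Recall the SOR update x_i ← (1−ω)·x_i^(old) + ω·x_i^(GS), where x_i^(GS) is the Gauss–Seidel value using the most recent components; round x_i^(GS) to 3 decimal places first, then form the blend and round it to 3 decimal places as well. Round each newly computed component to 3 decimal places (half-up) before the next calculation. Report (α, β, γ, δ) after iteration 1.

Iteration 1:
  α: GS value = (3 - (1)·-1.000 - (-4)·-3.000 - (-4)·-1.000) / (11) = -1.091;  α ← (1−ω)·3.000 + ω·-1.091 = 0.545
  β: GS value = (-4 - (4)·0.545 - (2)·-3.000 - (-3)·-1.000) / (10) = -0.318;  β ← (1−ω)·-1.000 + ω·-0.318 = -0.591
  γ: GS value = (-10 - (-1)·0.545 - (2)·-0.591 - (-4)·-1.000) / (11) = -1.116;  γ ← (1−ω)·-3.000 + ω·-1.116 = -1.870
  δ: GS value = (5 - (1)·0.545 - (3)·-0.591 - (-4)·-1.870) / (11) = -0.114;  δ ← (1−ω)·-1.000 + ω·-0.114 = -0.468

(0.545, -0.591, -1.870, -0.468)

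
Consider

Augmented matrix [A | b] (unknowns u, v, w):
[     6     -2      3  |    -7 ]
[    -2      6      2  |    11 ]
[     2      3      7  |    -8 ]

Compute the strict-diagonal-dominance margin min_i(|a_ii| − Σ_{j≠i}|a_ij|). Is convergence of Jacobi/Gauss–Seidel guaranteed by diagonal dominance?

1

row 1: |6| − (2+3) = 1
row 2: |6| − (2+2) = 2
row 3: |7| − (2+3) = 2
minimum over rows = 1 → strictly diagonally dominant (convergence guaranteed)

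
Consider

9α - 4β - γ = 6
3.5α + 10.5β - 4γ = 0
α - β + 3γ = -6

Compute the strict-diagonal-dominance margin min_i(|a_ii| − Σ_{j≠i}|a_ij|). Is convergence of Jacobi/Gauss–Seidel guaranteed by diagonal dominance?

1

row 1: |9| − (4+1) = 4
row 2: |10.5| − (3.5+4) = 3
row 3: |3| − (1+1) = 1
minimum over rows = 1 → strictly diagonally dominant (convergence guaranteed)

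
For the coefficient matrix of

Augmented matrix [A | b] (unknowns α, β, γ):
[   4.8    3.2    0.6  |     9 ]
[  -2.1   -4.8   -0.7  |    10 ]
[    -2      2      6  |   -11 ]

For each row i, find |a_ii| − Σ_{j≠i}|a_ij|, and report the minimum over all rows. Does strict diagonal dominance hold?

row 1: |4.8| − (3.2+0.6) = 1
row 2: |-4.8| − (2.1+0.7) = 2
row 3: |6| − (2+2) = 2
minimum over rows = 1 → strictly diagonally dominant (convergence guaranteed)

1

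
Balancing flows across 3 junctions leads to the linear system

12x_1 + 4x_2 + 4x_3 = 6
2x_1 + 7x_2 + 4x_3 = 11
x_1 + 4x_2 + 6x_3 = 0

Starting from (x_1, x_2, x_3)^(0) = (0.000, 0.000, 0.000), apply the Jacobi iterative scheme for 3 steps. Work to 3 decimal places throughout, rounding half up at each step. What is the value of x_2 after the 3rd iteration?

2.225

Iteration 1:
  x_1 = (6 - (4)·0.000 - (4)·0.000) / (12) = 0.500
  x_2 = (11 - (2)·0.000 - (4)·0.000) / (7) = 1.571
  x_3 = (0 - (1)·0.000 - (4)·0.000) / (6) = 0.000
Iteration 2:
  x_1 = (6 - (4)·1.571 - (4)·0.000) / (12) = -0.024
  x_2 = (11 - (2)·0.500 - (4)·0.000) / (7) = 1.429
  x_3 = (0 - (1)·0.500 - (4)·1.571) / (6) = -1.131
Iteration 3:
  x_1 = (6 - (4)·1.429 - (4)·-1.131) / (12) = 0.401
  x_2 = (11 - (2)·-0.024 - (4)·-1.131) / (7) = 2.225
  x_3 = (0 - (1)·-0.024 - (4)·1.429) / (6) = -0.949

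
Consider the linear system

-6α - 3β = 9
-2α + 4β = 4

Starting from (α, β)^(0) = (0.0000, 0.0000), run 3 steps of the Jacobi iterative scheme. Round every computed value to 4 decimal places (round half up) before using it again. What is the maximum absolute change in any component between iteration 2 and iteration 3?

0.3750

Iteration 1:
  α = (9 - (-3)·0.0000) / (-6) = -1.5000
  β = (4 - (-2)·0.0000) / (4) = 1.0000
Iteration 2:
  α = (9 - (-3)·1.0000) / (-6) = -2.0000
  β = (4 - (-2)·-1.5000) / (4) = 0.2500
Iteration 3:
  α = (9 - (-3)·0.2500) / (-6) = -1.6250
  β = (4 - (-2)·-2.0000) / (4) = 0.0000
Change: (0.3750, -0.2500) → max |·| = 0.3750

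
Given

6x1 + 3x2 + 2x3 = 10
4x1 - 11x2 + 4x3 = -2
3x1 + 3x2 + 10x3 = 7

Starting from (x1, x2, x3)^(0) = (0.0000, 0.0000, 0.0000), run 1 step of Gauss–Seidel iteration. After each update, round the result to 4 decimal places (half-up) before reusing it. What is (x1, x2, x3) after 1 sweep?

Iteration 1:
  x1 = (10 - (3)·0.0000 - (2)·0.0000) / (6) = 1.6667
  x2 = (-2 - (4)·1.6667 - (4)·0.0000) / (-11) = 0.7879
  x3 = (7 - (3)·1.6667 - (3)·0.7879) / (10) = -0.0364

(1.6667, 0.7879, -0.0364)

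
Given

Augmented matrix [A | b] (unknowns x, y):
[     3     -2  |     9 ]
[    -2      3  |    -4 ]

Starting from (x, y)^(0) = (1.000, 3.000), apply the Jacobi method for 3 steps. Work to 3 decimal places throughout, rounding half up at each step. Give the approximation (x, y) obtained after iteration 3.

Iteration 1:
  x = (9 - (-2)·3.000) / (3) = 5.000
  y = (-4 - (-2)·1.000) / (3) = -0.667
Iteration 2:
  x = (9 - (-2)·-0.667) / (3) = 2.555
  y = (-4 - (-2)·5.000) / (3) = 2.000
Iteration 3:
  x = (9 - (-2)·2.000) / (3) = 4.333
  y = (-4 - (-2)·2.555) / (3) = 0.370

(4.333, 0.370)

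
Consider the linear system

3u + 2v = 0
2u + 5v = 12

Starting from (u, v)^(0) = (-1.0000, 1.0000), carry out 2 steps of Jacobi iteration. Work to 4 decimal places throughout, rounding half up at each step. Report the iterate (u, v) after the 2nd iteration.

Iteration 1:
  u = (0 - (2)·1.0000) / (3) = -0.6667
  v = (12 - (2)·-1.0000) / (5) = 2.8000
Iteration 2:
  u = (0 - (2)·2.8000) / (3) = -1.8667
  v = (12 - (2)·-0.6667) / (5) = 2.6667

(-1.8667, 2.6667)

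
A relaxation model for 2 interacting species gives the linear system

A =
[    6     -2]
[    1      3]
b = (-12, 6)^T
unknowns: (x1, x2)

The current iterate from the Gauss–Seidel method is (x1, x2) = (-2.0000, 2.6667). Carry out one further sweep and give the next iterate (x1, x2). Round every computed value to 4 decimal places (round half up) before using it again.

One sweep:
  x1 = (-12 - (-2)·2.6667) / (6) = -1.1111
  x2 = (6 - (1)·-1.1111) / (3) = 2.3704

(-1.1111, 2.3704)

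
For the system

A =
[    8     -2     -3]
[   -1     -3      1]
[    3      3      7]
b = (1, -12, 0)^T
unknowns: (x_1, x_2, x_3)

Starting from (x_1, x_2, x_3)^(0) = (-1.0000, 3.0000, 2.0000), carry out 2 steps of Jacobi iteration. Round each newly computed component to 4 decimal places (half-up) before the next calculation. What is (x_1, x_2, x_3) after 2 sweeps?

(1.0536, 3.1726, -2.8393)

Iteration 1:
  x_1 = (1 - (-2)·3.0000 - (-3)·2.0000) / (8) = 1.6250
  x_2 = (-12 - (-1)·-1.0000 - (1)·2.0000) / (-3) = 5.0000
  x_3 = (0 - (3)·-1.0000 - (3)·3.0000) / (7) = -0.8571
Iteration 2:
  x_1 = (1 - (-2)·5.0000 - (-3)·-0.8571) / (8) = 1.0536
  x_2 = (-12 - (-1)·1.6250 - (1)·-0.8571) / (-3) = 3.1726
  x_3 = (0 - (3)·1.6250 - (3)·5.0000) / (7) = -2.8393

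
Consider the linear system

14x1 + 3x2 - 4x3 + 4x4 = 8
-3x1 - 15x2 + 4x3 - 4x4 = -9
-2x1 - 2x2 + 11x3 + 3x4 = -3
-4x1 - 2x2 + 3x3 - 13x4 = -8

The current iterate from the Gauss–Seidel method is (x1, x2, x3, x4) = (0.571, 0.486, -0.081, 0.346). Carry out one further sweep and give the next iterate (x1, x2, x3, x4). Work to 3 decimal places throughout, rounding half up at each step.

(0.345, 0.417, -0.229, 0.392)

One sweep:
  x1 = (8 - (3)·0.486 - (-4)·-0.081 - (4)·0.346) / (14) = 0.345
  x2 = (-9 - (-3)·0.345 - (4)·-0.081 - (-4)·0.346) / (-15) = 0.417
  x3 = (-3 - (-2)·0.345 - (-2)·0.417 - (3)·0.346) / (11) = -0.229
  x4 = (-8 - (-4)·0.345 - (-2)·0.417 - (3)·-0.229) / (-13) = 0.392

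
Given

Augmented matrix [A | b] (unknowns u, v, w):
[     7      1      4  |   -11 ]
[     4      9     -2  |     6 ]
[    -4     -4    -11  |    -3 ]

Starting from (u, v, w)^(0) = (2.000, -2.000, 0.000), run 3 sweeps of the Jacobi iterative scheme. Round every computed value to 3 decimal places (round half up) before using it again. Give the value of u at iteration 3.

Iteration 1:
  u = (-11 - (1)·-2.000 - (4)·0.000) / (7) = -1.286
  v = (6 - (4)·2.000 - (-2)·0.000) / (9) = -0.222
  w = (-3 - (-4)·2.000 - (-4)·-2.000) / (-11) = 0.273
Iteration 2:
  u = (-11 - (1)·-0.222 - (4)·0.273) / (7) = -1.696
  v = (6 - (4)·-1.286 - (-2)·0.273) / (9) = 1.299
  w = (-3 - (-4)·-1.286 - (-4)·-0.222) / (-11) = 0.821
Iteration 3:
  u = (-11 - (1)·1.299 - (4)·0.821) / (7) = -2.226
  v = (6 - (4)·-1.696 - (-2)·0.821) / (9) = 1.603
  w = (-3 - (-4)·-1.696 - (-4)·1.299) / (-11) = 0.417

-2.226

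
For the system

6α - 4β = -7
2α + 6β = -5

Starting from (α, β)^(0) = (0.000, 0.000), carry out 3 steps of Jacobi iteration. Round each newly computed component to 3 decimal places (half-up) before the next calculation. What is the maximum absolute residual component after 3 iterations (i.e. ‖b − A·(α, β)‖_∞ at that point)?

0.742

Iteration 1:
  α = (-7 - (-4)·0.000) / (6) = -1.167
  β = (-5 - (2)·0.000) / (6) = -0.833
Iteration 2:
  α = (-7 - (-4)·-0.833) / (6) = -1.722
  β = (-5 - (2)·-1.167) / (6) = -0.444
Iteration 3:
  α = (-7 - (-4)·-0.444) / (6) = -1.463
  β = (-5 - (2)·-1.722) / (6) = -0.259
Residual b − A·x = (0.742, -0.520); ∞-norm = 0.742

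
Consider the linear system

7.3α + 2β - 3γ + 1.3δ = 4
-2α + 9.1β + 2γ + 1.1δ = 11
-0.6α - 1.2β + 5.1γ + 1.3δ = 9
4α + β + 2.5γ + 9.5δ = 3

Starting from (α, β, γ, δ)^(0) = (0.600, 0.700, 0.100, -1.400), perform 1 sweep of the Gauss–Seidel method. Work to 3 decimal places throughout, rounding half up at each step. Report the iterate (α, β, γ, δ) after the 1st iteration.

Iteration 1:
  α = (4 - (2)·0.700 - (-3)·0.100 - (1.3)·-1.400) / (7.3) = 0.647
  β = (11 - (-2)·0.647 - (2)·0.100 - (1.1)·-1.400) / (9.1) = 1.498
  γ = (9 - (-0.6)·0.647 - (-1.2)·1.498 - (1.3)·-1.400) / (5.1) = 2.550
  δ = (3 - (4)·0.647 - (1)·1.498 - (2.5)·2.550) / (9.5) = -0.785

(0.647, 1.498, 2.550, -0.785)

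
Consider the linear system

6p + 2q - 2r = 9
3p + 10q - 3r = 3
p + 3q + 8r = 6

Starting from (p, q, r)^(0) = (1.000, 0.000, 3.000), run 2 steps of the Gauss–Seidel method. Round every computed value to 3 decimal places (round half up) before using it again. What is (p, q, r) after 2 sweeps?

(1.440, -0.051, 0.589)

Iteration 1:
  p = (9 - (2)·0.000 - (-2)·3.000) / (6) = 2.500
  q = (3 - (3)·2.500 - (-3)·3.000) / (10) = 0.450
  r = (6 - (1)·2.500 - (3)·0.450) / (8) = 0.269
Iteration 2:
  p = (9 - (2)·0.450 - (-2)·0.269) / (6) = 1.440
  q = (3 - (3)·1.440 - (-3)·0.269) / (10) = -0.051
  r = (6 - (1)·1.440 - (3)·-0.051) / (8) = 0.589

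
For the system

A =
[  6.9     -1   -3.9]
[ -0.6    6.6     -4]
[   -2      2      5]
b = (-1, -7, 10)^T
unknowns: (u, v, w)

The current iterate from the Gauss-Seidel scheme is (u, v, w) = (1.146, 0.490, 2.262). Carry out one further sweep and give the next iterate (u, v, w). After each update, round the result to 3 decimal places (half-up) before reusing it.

One sweep:
  u = (-1 - (-1)·0.490 - (-3.9)·2.262) / (6.9) = 1.205
  v = (-7 - (-0.6)·1.205 - (-4)·2.262) / (6.6) = 0.420
  w = (10 - (-2)·1.205 - (2)·0.420) / (5) = 2.314

(1.205, 0.420, 2.314)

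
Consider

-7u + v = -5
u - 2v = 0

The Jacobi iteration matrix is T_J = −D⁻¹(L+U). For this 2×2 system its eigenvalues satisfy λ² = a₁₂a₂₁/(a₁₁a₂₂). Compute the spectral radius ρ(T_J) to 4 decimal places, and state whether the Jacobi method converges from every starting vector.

0.2673

a₁₂a₂₁/(a₁₁a₂₂) = (1)·(1) / ((-7)·(-2)) = 0.071429
ρ = √|0.071429| = √0.071429 = 0.2673
ρ < 1, so Jacobi converges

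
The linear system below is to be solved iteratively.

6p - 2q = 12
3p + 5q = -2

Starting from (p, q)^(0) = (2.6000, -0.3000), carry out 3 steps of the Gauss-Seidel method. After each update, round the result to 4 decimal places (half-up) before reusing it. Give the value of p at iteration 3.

Iteration 1:
  p = (12 - (-2)·-0.3000) / (6) = 1.9000
  q = (-2 - (3)·1.9000) / (5) = -1.5400
Iteration 2:
  p = (12 - (-2)·-1.5400) / (6) = 1.4867
  q = (-2 - (3)·1.4867) / (5) = -1.2920
Iteration 3:
  p = (12 - (-2)·-1.2920) / (6) = 1.5693
  q = (-2 - (3)·1.5693) / (5) = -1.3416

1.5693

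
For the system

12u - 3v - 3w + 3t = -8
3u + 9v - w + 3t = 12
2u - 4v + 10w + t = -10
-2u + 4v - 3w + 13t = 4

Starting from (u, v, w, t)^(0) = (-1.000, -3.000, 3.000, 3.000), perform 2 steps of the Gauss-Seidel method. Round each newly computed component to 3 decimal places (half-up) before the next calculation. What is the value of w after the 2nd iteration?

Iteration 1:
  u = (-8 - (-3)·-3.000 - (-3)·3.000 - (3)·3.000) / (12) = -1.417
  v = (12 - (3)·-1.417 - (-1)·3.000 - (3)·3.000) / (9) = 1.139
  w = (-10 - (2)·-1.417 - (-4)·1.139 - (1)·3.000) / (10) = -0.561
  t = (4 - (-2)·-1.417 - (4)·1.139 - (-3)·-0.561) / (13) = -0.390
Iteration 2:
  u = (-8 - (-3)·1.139 - (-3)·-0.561 - (3)·-0.390) / (12) = -0.425
  v = (12 - (3)·-0.425 - (-1)·-0.561 - (3)·-0.390) / (9) = 1.543
  w = (-10 - (2)·-0.425 - (-4)·1.543 - (1)·-0.390) / (10) = -0.259
  t = (4 - (-2)·-0.425 - (4)·1.543 - (-3)·-0.259) / (13) = -0.292

-0.259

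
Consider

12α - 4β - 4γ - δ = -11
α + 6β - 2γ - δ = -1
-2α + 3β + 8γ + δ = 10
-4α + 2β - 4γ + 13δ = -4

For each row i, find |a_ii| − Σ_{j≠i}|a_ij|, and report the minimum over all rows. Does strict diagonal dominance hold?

row 1: |12| − (4+4+1) = 3
row 2: |6| − (1+2+1) = 2
row 3: |8| − (2+3+1) = 2
row 4: |13| − (4+2+4) = 3
minimum over rows = 2 → strictly diagonally dominant (convergence guaranteed)

2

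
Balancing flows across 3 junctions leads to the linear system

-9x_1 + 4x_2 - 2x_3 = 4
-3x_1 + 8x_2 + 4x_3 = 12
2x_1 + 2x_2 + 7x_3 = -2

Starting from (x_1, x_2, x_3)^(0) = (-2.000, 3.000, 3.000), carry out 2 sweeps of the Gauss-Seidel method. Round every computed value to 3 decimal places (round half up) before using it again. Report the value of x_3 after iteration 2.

-0.640

Iteration 1:
  x_1 = (4 - (4)·3.000 - (-2)·3.000) / (-9) = 0.222
  x_2 = (12 - (-3)·0.222 - (4)·3.000) / (8) = 0.083
  x_3 = (-2 - (2)·0.222 - (2)·0.083) / (7) = -0.373
Iteration 2:
  x_1 = (4 - (4)·0.083 - (-2)·-0.373) / (-9) = -0.325
  x_2 = (12 - (-3)·-0.325 - (4)·-0.373) / (8) = 1.565
  x_3 = (-2 - (2)·-0.325 - (2)·1.565) / (7) = -0.640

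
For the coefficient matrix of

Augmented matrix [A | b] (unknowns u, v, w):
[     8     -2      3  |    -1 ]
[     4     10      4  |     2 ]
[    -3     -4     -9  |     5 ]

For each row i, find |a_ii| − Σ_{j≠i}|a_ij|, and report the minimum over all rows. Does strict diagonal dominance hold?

2

row 1: |8| − (2+3) = 3
row 2: |10| − (4+4) = 2
row 3: |-9| − (3+4) = 2
minimum over rows = 2 → strictly diagonally dominant (convergence guaranteed)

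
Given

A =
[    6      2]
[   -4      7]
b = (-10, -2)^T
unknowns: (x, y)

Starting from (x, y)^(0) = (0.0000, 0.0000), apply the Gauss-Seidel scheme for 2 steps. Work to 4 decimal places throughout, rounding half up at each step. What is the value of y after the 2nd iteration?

-1.0023

Iteration 1:
  x = (-10 - (2)·0.0000) / (6) = -1.6667
  y = (-2 - (-4)·-1.6667) / (7) = -1.2381
Iteration 2:
  x = (-10 - (2)·-1.2381) / (6) = -1.2540
  y = (-2 - (-4)·-1.2540) / (7) = -1.0023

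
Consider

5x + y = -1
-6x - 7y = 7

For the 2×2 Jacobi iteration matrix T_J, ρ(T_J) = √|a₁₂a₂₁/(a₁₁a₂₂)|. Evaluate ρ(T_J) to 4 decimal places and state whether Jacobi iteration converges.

0.4140

a₁₂a₂₁/(a₁₁a₂₂) = (1)·(-6) / ((5)·(-7)) = 0.171429
ρ = √|0.171429| = √0.171429 = 0.4140
ρ < 1, so Jacobi converges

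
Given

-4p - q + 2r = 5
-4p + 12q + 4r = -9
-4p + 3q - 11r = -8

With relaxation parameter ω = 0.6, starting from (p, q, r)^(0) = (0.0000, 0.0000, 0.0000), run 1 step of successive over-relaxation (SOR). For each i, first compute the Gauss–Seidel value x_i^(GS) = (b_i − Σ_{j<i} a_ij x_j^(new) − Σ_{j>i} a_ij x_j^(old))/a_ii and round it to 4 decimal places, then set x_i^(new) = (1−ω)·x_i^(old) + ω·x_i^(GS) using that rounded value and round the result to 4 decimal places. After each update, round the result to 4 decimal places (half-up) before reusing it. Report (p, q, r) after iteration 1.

Iteration 1:
  p: GS value = (5 - (-1)·0.0000 - (2)·0.0000) / (-4) = -1.2500;  p ← (1−ω)·0.0000 + ω·-1.2500 = -0.7500
  q: GS value = (-9 - (-4)·-0.7500 - (4)·0.0000) / (12) = -1.0000;  q ← (1−ω)·0.0000 + ω·-1.0000 = -0.6000
  r: GS value = (-8 - (-4)·-0.7500 - (3)·-0.6000) / (-11) = 0.8364;  r ← (1−ω)·0.0000 + ω·0.8364 = 0.5018

(-0.7500, -0.6000, 0.5018)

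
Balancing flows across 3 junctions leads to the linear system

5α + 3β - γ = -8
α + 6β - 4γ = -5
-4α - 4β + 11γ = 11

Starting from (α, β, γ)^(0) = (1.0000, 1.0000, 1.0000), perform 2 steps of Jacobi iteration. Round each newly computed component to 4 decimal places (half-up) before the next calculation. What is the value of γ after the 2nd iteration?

0.1515

Iteration 1:
  α = (-8 - (3)·1.0000 - (-1)·1.0000) / (5) = -2.0000
  β = (-5 - (1)·1.0000 - (-4)·1.0000) / (6) = -0.3333
  γ = (11 - (-4)·1.0000 - (-4)·1.0000) / (11) = 1.7273
Iteration 2:
  α = (-8 - (3)·-0.3333 - (-1)·1.7273) / (5) = -1.0546
  β = (-5 - (1)·-2.0000 - (-4)·1.7273) / (6) = 0.6515
  γ = (11 - (-4)·-2.0000 - (-4)·-0.3333) / (11) = 0.1515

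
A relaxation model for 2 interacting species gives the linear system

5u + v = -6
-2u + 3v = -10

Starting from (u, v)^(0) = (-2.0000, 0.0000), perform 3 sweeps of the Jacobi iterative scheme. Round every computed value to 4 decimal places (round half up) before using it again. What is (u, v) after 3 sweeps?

Iteration 1:
  u = (-6 - (1)·0.0000) / (5) = -1.2000
  v = (-10 - (-2)·-2.0000) / (3) = -4.6667
Iteration 2:
  u = (-6 - (1)·-4.6667) / (5) = -0.2667
  v = (-10 - (-2)·-1.2000) / (3) = -4.1333
Iteration 3:
  u = (-6 - (1)·-4.1333) / (5) = -0.3733
  v = (-10 - (-2)·-0.2667) / (3) = -3.5111

(-0.3733, -3.5111)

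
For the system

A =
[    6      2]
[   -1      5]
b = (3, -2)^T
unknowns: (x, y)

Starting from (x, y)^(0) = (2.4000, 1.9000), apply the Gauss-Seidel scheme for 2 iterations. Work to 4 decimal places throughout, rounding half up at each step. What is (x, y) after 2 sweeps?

Iteration 1:
  x = (3 - (2)·1.9000) / (6) = -0.1333
  y = (-2 - (-1)·-0.1333) / (5) = -0.4267
Iteration 2:
  x = (3 - (2)·-0.4267) / (6) = 0.6422
  y = (-2 - (-1)·0.6422) / (5) = -0.2716

(0.6422, -0.2716)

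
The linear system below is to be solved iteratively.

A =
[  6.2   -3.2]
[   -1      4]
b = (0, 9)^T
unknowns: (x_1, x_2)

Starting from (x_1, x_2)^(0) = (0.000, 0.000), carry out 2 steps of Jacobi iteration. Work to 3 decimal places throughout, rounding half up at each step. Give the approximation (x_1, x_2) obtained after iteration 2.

Iteration 1:
  x_1 = (0 - (-3.2)·0.000) / (6.2) = 0.000
  x_2 = (9 - (-1)·0.000) / (4) = 2.250
Iteration 2:
  x_1 = (0 - (-3.2)·2.250) / (6.2) = 1.161
  x_2 = (9 - (-1)·0.000) / (4) = 2.250

(1.161, 2.250)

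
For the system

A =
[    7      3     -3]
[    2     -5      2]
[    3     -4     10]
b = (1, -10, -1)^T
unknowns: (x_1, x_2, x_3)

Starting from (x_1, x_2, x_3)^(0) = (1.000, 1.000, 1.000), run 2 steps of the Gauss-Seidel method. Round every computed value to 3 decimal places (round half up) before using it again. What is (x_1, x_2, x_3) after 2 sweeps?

Iteration 1:
  x_1 = (1 - (3)·1.000 - (-3)·1.000) / (7) = 0.143
  x_2 = (-10 - (2)·0.143 - (2)·1.000) / (-5) = 2.457
  x_3 = (-1 - (3)·0.143 - (-4)·2.457) / (10) = 0.840
Iteration 2:
  x_1 = (1 - (3)·2.457 - (-3)·0.840) / (7) = -0.550
  x_2 = (-10 - (2)·-0.550 - (2)·0.840) / (-5) = 2.116
  x_3 = (-1 - (3)·-0.550 - (-4)·2.116) / (10) = 0.911

(-0.550, 2.116, 0.911)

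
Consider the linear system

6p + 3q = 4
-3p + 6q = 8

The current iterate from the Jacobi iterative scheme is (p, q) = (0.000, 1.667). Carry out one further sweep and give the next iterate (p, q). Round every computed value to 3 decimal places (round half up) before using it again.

(-0.167, 1.333)

One sweep:
  p = (4 - (3)·1.667) / (6) = -0.167
  q = (8 - (-3)·0.000) / (6) = 1.333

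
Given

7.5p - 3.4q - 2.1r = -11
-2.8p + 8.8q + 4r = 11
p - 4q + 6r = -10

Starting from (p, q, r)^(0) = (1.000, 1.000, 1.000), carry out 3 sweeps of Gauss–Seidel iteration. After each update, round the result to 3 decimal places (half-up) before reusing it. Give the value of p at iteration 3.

Iteration 1:
  p = (-11 - (-3.4)·1.000 - (-2.1)·1.000) / (7.5) = -0.733
  q = (11 - (-2.8)·-0.733 - (4)·1.000) / (8.8) = 0.562
  r = (-10 - (1)·-0.733 - (-4)·0.562) / (6) = -1.170
Iteration 2:
  p = (-11 - (-3.4)·0.562 - (-2.1)·-1.170) / (7.5) = -1.539
  q = (11 - (-2.8)·-1.539 - (4)·-1.170) / (8.8) = 1.292
  r = (-10 - (1)·-1.539 - (-4)·1.292) / (6) = -0.549
Iteration 3:
  p = (-11 - (-3.4)·1.292 - (-2.1)·-0.549) / (7.5) = -1.035
  q = (11 - (-2.8)·-1.035 - (4)·-0.549) / (8.8) = 1.170
  r = (-10 - (1)·-1.035 - (-4)·1.170) / (6) = -0.714

-1.035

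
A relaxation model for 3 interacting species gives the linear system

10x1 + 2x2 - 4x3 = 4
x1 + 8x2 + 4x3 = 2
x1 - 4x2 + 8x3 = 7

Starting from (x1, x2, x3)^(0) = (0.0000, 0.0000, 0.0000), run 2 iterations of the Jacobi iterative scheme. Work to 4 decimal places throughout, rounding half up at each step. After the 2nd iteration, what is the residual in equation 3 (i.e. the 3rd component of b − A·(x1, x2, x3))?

Iteration 1:
  x1 = (4 - (2)·0.0000 - (-4)·0.0000) / (10) = 0.4000
  x2 = (2 - (1)·0.0000 - (4)·0.0000) / (8) = 0.2500
  x3 = (7 - (1)·0.0000 - (-4)·0.0000) / (8) = 0.8750
Iteration 2:
  x1 = (4 - (2)·0.2500 - (-4)·0.8750) / (10) = 0.7000
  x2 = (2 - (1)·0.4000 - (4)·0.8750) / (8) = -0.2375
  x3 = (7 - (1)·0.4000 - (-4)·0.2500) / (8) = 0.9500
Residual b − A·x = (1.2750, -0.6000, -2.2500)

-2.2500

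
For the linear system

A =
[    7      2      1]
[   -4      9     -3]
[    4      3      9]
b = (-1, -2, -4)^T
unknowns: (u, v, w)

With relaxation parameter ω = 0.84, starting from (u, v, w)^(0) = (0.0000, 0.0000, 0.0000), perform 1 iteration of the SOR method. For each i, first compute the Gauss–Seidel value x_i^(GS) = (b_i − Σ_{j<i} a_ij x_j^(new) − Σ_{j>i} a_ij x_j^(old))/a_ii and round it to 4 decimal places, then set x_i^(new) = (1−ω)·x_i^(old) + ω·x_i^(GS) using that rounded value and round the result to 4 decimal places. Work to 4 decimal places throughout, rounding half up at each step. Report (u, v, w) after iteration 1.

Iteration 1:
  u: GS value = (-1 - (2)·0.0000 - (1)·0.0000) / (7) = -0.1429;  u ← (1−ω)·0.0000 + ω·-0.1429 = -0.1200
  v: GS value = (-2 - (-4)·-0.1200 - (-3)·0.0000) / (9) = -0.2756;  v ← (1−ω)·0.0000 + ω·-0.2756 = -0.2315
  w: GS value = (-4 - (4)·-0.1200 - (3)·-0.2315) / (9) = -0.3139;  w ← (1−ω)·0.0000 + ω·-0.3139 = -0.2637

(-0.1200, -0.2315, -0.2637)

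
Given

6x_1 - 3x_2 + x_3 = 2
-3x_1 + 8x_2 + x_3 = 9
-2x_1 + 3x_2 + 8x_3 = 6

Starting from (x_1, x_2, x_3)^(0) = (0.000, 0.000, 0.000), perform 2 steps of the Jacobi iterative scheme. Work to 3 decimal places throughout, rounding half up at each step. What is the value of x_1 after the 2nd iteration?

Iteration 1:
  x_1 = (2 - (-3)·0.000 - (1)·0.000) / (6) = 0.333
  x_2 = (9 - (-3)·0.000 - (1)·0.000) / (8) = 1.125
  x_3 = (6 - (-2)·0.000 - (3)·0.000) / (8) = 0.750
Iteration 2:
  x_1 = (2 - (-3)·1.125 - (1)·0.750) / (6) = 0.771
  x_2 = (9 - (-3)·0.333 - (1)·0.750) / (8) = 1.156
  x_3 = (6 - (-2)·0.333 - (3)·1.125) / (8) = 0.411

0.771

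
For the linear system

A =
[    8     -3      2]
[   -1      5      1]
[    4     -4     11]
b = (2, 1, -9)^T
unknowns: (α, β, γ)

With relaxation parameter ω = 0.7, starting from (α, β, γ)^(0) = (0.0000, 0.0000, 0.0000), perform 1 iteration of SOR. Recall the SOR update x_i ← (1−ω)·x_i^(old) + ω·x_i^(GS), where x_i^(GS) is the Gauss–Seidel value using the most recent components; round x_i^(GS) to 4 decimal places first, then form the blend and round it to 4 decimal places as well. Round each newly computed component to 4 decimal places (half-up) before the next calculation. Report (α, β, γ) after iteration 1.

Iteration 1:
  α: GS value = (2 - (-3)·0.0000 - (2)·0.0000) / (8) = 0.2500;  α ← (1−ω)·0.0000 + ω·0.2500 = 0.1750
  β: GS value = (1 - (-1)·0.1750 - (1)·0.0000) / (5) = 0.2350;  β ← (1−ω)·0.0000 + ω·0.2350 = 0.1645
  γ: GS value = (-9 - (4)·0.1750 - (-4)·0.1645) / (11) = -0.8220;  γ ← (1−ω)·0.0000 + ω·-0.8220 = -0.5754

(0.1750, 0.1645, -0.5754)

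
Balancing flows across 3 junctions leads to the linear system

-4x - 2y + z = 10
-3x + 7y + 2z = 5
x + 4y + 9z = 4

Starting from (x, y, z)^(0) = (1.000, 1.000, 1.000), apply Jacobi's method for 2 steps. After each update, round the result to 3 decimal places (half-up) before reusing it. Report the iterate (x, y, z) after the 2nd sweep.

(-2.956, -0.433, 0.369)

Iteration 1:
  x = (10 - (-2)·1.000 - (1)·1.000) / (-4) = -2.750
  y = (5 - (-3)·1.000 - (2)·1.000) / (7) = 0.857
  z = (4 - (1)·1.000 - (4)·1.000) / (9) = -0.111
Iteration 2:
  x = (10 - (-2)·0.857 - (1)·-0.111) / (-4) = -2.956
  y = (5 - (-3)·-2.750 - (2)·-0.111) / (7) = -0.433
  z = (4 - (1)·-2.750 - (4)·0.857) / (9) = 0.369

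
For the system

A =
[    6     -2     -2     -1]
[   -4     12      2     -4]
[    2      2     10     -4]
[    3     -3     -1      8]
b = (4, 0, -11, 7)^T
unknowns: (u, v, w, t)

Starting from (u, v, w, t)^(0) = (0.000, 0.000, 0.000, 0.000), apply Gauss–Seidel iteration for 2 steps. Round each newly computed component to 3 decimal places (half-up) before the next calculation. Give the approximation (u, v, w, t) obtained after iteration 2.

(0.406, 0.531, -1.068, 0.788)

Iteration 1:
  u = (4 - (-2)·0.000 - (-2)·0.000 - (-1)·0.000) / (6) = 0.667
  v = (0 - (-4)·0.667 - (2)·0.000 - (-4)·0.000) / (12) = 0.222
  w = (-11 - (2)·0.667 - (2)·0.222 - (-4)·0.000) / (10) = -1.278
  t = (7 - (3)·0.667 - (-3)·0.222 - (-1)·-1.278) / (8) = 0.548
Iteration 2:
  u = (4 - (-2)·0.222 - (-2)·-1.278 - (-1)·0.548) / (6) = 0.406
  v = (0 - (-4)·0.406 - (2)·-1.278 - (-4)·0.548) / (12) = 0.531
  w = (-11 - (2)·0.406 - (2)·0.531 - (-4)·0.548) / (10) = -1.068
  t = (7 - (3)·0.406 - (-3)·0.531 - (-1)·-1.068) / (8) = 0.788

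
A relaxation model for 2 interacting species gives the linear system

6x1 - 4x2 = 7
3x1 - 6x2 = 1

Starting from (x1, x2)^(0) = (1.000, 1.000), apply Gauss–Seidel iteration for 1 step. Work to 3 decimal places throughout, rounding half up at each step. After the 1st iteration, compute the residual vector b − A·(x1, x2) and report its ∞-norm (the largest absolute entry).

0.998

Iteration 1:
  x1 = (7 - (-4)·1.000) / (6) = 1.833
  x2 = (1 - (3)·1.833) / (-6) = 0.750
Residual b − A·x = (-0.998, 0.001); ∞-norm = 0.998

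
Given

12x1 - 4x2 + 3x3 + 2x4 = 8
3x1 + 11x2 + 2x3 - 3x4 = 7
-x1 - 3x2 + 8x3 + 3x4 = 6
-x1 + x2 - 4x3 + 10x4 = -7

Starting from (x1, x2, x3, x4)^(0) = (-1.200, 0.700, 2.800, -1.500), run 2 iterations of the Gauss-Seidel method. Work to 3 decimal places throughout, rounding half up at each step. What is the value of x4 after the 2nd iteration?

-0.328

Iteration 1:
  x1 = (8 - (-4)·0.700 - (3)·2.800 - (2)·-1.500) / (12) = 0.450
  x2 = (7 - (3)·0.450 - (2)·2.800 - (-3)·-1.500) / (11) = -0.405
  x3 = (6 - (-1)·0.450 - (-3)·-0.405 - (3)·-1.500) / (8) = 1.217
  x4 = (-7 - (-1)·0.450 - (1)·-0.405 - (-4)·1.217) / (10) = -0.128
Iteration 2:
  x1 = (8 - (-4)·-0.405 - (3)·1.217 - (2)·-0.128) / (12) = 0.249
  x2 = (7 - (3)·0.249 - (2)·1.217 - (-3)·-0.128) / (11) = 0.312
  x3 = (6 - (-1)·0.249 - (-3)·0.312 - (3)·-0.128) / (8) = 0.946
  x4 = (-7 - (-1)·0.249 - (1)·0.312 - (-4)·0.946) / (10) = -0.328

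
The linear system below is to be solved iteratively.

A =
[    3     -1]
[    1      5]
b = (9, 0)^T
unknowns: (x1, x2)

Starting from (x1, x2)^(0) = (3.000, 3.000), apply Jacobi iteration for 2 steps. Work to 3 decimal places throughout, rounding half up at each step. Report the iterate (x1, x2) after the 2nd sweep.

(2.800, -0.800)

Iteration 1:
  x1 = (9 - (-1)·3.000) / (3) = 4.000
  x2 = (0 - (1)·3.000) / (5) = -0.600
Iteration 2:
  x1 = (9 - (-1)·-0.600) / (3) = 2.800
  x2 = (0 - (1)·4.000) / (5) = -0.800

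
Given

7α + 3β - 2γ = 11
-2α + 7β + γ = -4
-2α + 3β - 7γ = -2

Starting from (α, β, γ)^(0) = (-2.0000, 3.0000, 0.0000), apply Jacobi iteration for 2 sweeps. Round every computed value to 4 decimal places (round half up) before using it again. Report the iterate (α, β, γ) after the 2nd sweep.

Iteration 1:
  α = (11 - (3)·3.0000 - (-2)·0.0000) / (7) = 0.2857
  β = (-4 - (-2)·-2.0000 - (1)·0.0000) / (7) = -1.1429
  γ = (-2 - (-2)·-2.0000 - (3)·3.0000) / (-7) = 2.1429
Iteration 2:
  α = (11 - (3)·-1.1429 - (-2)·2.1429) / (7) = 2.6735
  β = (-4 - (-2)·0.2857 - (1)·2.1429) / (7) = -0.7959
  γ = (-2 - (-2)·0.2857 - (3)·-1.1429) / (-7) = -0.2857

(2.6735, -0.7959, -0.2857)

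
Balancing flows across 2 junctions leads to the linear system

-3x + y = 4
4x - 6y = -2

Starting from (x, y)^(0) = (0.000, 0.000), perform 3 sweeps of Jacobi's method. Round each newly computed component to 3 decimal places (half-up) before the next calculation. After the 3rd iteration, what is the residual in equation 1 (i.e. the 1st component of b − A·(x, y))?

Iteration 1:
  x = (4 - (1)·0.000) / (-3) = -1.333
  y = (-2 - (4)·0.000) / (-6) = 0.333
Iteration 2:
  x = (4 - (1)·0.333) / (-3) = -1.222
  y = (-2 - (4)·-1.333) / (-6) = -0.555
Iteration 3:
  x = (4 - (1)·-0.555) / (-3) = -1.518
  y = (-2 - (4)·-1.222) / (-6) = -0.481
Residual b − A·x = (-0.073, 1.186)

-0.073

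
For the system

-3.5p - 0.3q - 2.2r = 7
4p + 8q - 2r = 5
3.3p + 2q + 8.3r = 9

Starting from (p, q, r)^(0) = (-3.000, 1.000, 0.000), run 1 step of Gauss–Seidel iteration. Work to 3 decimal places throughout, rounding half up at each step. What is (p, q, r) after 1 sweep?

Iteration 1:
  p = (7 - (-0.3)·1.000 - (-2.2)·0.000) / (-3.5) = -2.086
  q = (5 - (4)·-2.086 - (-2)·0.000) / (8) = 1.668
  r = (9 - (3.3)·-2.086 - (2)·1.668) / (8.3) = 1.512

(-2.086, 1.668, 1.512)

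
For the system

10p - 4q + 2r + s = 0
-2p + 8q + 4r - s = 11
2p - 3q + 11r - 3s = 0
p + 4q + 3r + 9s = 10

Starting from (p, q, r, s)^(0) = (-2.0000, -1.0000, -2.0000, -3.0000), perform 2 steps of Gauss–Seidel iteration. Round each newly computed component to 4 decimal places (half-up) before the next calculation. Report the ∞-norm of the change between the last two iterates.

0.7044

Iteration 1:
  p = (0 - (-4)·-1.0000 - (2)·-2.0000 - (1)·-3.0000) / (10) = 0.3000
  q = (11 - (-2)·0.3000 - (4)·-2.0000 - (-1)·-3.0000) / (8) = 2.0750
  r = (0 - (2)·0.3000 - (-3)·2.0750 - (-3)·-3.0000) / (11) = -0.3068
  s = (10 - (1)·0.3000 - (4)·2.0750 - (3)·-0.3068) / (9) = 0.2578
Iteration 2:
  p = (0 - (-4)·2.0750 - (2)·-0.3068 - (1)·0.2578) / (10) = 0.8656
  q = (11 - (-2)·0.8656 - (4)·-0.3068 - (-1)·0.2578) / (8) = 1.7770
  r = (0 - (2)·0.8656 - (-3)·1.7770 - (-3)·0.2578) / (11) = 0.3976
  s = (10 - (1)·0.8656 - (4)·1.7770 - (3)·0.3976) / (9) = 0.0926
Change: (0.5656, -0.2980, 0.7044, -0.1652) → max |·| = 0.7044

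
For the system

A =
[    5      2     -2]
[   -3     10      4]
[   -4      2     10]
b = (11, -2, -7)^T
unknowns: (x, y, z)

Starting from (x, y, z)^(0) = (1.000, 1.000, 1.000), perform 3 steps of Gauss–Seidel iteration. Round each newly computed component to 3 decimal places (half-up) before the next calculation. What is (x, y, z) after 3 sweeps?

Iteration 1:
  x = (11 - (2)·1.000 - (-2)·1.000) / (5) = 2.200
  y = (-2 - (-3)·2.200 - (4)·1.000) / (10) = 0.060
  z = (-7 - (-4)·2.200 - (2)·0.060) / (10) = 0.168
Iteration 2:
  x = (11 - (2)·0.060 - (-2)·0.168) / (5) = 2.243
  y = (-2 - (-3)·2.243 - (4)·0.168) / (10) = 0.406
  z = (-7 - (-4)·2.243 - (2)·0.406) / (10) = 0.116
Iteration 3:
  x = (11 - (2)·0.406 - (-2)·0.116) / (5) = 2.084
  y = (-2 - (-3)·2.084 - (4)·0.116) / (10) = 0.379
  z = (-7 - (-4)·2.084 - (2)·0.379) / (10) = 0.058

(2.084, 0.379, 0.058)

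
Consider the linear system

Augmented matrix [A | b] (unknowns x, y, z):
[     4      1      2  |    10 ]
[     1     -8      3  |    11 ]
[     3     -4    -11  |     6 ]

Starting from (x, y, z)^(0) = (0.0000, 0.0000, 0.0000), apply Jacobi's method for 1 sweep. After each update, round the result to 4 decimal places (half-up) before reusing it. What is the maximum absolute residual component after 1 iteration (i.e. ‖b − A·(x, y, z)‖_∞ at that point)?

13.0005

Iteration 1:
  x = (10 - (1)·0.0000 - (2)·0.0000) / (4) = 2.5000
  y = (11 - (1)·0.0000 - (3)·0.0000) / (-8) = -1.3750
  z = (6 - (3)·0.0000 - (-4)·0.0000) / (-11) = -0.5455
Residual b − A·x = (2.4660, -0.8635, -13.0005); ∞-norm = 13.0005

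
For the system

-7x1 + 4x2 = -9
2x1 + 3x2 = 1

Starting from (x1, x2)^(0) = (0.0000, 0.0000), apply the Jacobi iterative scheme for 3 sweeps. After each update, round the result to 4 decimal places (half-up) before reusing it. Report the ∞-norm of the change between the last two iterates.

Iteration 1:
  x1 = (-9 - (4)·0.0000) / (-7) = 1.2857
  x2 = (1 - (2)·0.0000) / (3) = 0.3333
Iteration 2:
  x1 = (-9 - (4)·0.3333) / (-7) = 1.4762
  x2 = (1 - (2)·1.2857) / (3) = -0.5238
Iteration 3:
  x1 = (-9 - (4)·-0.5238) / (-7) = 0.9864
  x2 = (1 - (2)·1.4762) / (3) = -0.6508
Change: (-0.4898, -0.1270) → max |·| = 0.4898

0.4898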